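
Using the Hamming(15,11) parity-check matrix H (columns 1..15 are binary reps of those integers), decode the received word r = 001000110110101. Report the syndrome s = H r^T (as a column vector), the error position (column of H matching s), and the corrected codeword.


s = (1, 1, 1, 1)^T, error position = 15, corrected codeword c = 001000110110100

Compute s = H r^T mod 2 one row at a time:
  s_1 = 1 + 0 + 1 + 1 + 0 + 1 + 0 + 1 = 5 ≡ 1 (mod 2).
  s_2 = 0 + 0 + 0 + 1 + 0 + 1 + 0 + 1 = 3 ≡ 1 (mod 2).
  s_3 = 0 + 1 + 0 + 1 + 1 + 1 + 0 + 1 = 5 ≡ 1 (mod 2).
  s_4 = 0 + 1 + 0 + 1 + 0 + 1 + 1 + 1 = 5 ≡ 1 (mod 2).
s = (1, 1, 1, 1)^T — this equals column 15 of H (binary 1111), so error is at position 15.
Correct: flip bit 15 of r = 001000110110101 to get c = 001000110110100.


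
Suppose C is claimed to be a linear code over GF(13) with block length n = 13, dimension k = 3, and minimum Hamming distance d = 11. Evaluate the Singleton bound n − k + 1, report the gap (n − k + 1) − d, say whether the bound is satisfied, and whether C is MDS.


Singleton RHS = n − k + 1 = 11, slack = 0, bound satisfied, MDS.

Singleton bound: d ≤ n − k + 1.
Here n = 13, k = 3, so n − k + 1 = 11.
Given d = 11, check d ≤ 11: YES.
Slack = (n − k + 1) − d = 0.
The code is MDS (slack = 0).
Description: the claimed parameters are [13, 3, 11]_13; such a code would be MDS (meets Singleton bound).


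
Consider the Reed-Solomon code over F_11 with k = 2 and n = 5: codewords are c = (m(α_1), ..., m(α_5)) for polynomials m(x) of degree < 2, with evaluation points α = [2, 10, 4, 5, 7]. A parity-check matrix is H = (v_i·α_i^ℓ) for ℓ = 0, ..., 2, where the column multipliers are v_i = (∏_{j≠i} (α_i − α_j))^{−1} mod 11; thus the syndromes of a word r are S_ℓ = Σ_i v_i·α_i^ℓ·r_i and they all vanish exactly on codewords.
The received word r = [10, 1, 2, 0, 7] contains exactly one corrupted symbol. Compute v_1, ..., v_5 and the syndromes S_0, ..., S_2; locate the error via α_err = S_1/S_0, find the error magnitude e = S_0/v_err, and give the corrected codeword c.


S = (9, 7, 3), error at position 1, error magnitude e = 4, c = [6, 1, 2, 0, 7].

Step 1: column multipliers v_i = (∏_{j≠i}(α_i − α_j))^{−1} mod 11.
  i = 1 (α = 2): (2−10)(2−4)(2−5)(2−7) = (−8)·(−2)·(−3)·(−5) = 240 ≡ 9, so v_1 = 9^{−1} = 5 (mod 11).
  i = 2 (α = 10): (10−2)(10−4)(10−5)(10−7) = 8·6·5·3 = 720 ≡ 5, so v_2 = 5^{−1} = 9 (mod 11).
  i = 3 (α = 4): (4−2)(4−10)(4−5)(4−7) = 2·(−6)·(−1)·(−3) = −36 ≡ 8, so v_3 = 8^{−1} = 7 (mod 11).
  i = 4 (α = 5): (5−2)(5−10)(5−4)(5−7) = 3·(−5)·1·(−2) = 30 ≡ 8, so v_4 = 8^{−1} = 7 (mod 11).
  i = 5 (α = 7): (7−2)(7−10)(7−4)(7−5) = 5·(−3)·3·2 = −90 ≡ 9, so v_5 = 9^{−1} = 5 (mod 11).
  v = [5, 9, 7, 7, 5].
Step 2: syndromes of r = [10, 1, 2, 0, 7] (all sums mod 11).
  S_0 = Σ v_i r_i = 5·10 + 9·1 + 7·2 + 7·0 + 5·7 = 108 ≡ 9.
  S_1 = Σ v_i α_i r_i = 5·2·10 + 9·10·1 + 7·4·2 + 7·5·0 + 5·7·7 = 491 ≡ 7.
  α_i^2 mod 11 = [4, 1, 5, 3, 5].
  S_2 = Σ v_i α_i^2 r_i = 5·4·10 + 9·1·1 + 7·5·2 + 7·3·0 + 5·5·7 = 454 ≡ 3.
  S = (9, 7, 3) ≠ 0, so r is not a codeword (an error is present).
Step 3: locate the error. For a single error e at position i, S_ℓ = v_i·e·α_i^ℓ, so α_err = S_1/S_0.
  S_0^{−1} = 9^{−1} = 5 (mod 11), so α_err = 7·5 = 35 ≡ 2 = α_1. Error position i = 1.
  Consistency check: S_2/S_1 = 3·8 = 24 ≡ 2 = α_err ✓ (single-error assumption holds).
Step 4: error magnitude e = S_0/v_1 = S_0·∏_{j≠1}(α_1 − α_j) = 9·9 = 81 ≡ 4 (mod 11).
Step 5: correct position 1: c_1 = r_1 − e = 10 − 4 ≡ 6 (mod 11). Hence c = [6, 1, 2, 0, 7].
  Check: interpolating c through the α_i gives m(x) = 10 + 9·x (degree < 2) with m(α_i) = c_i for every i, so c is indeed a codeword.


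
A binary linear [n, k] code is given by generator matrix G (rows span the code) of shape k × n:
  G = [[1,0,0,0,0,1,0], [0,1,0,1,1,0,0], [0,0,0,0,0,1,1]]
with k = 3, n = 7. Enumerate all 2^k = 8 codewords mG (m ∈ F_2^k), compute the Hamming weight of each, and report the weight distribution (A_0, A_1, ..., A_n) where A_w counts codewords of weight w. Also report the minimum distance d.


Weight distribution: A_0 = 1, A_2 = 3, A_3 = 1, A_5 = 3. Minimum distance d = 2.

Enumerate all 2^3 = 8 messages m ∈ F_2^3.
For each, compute codeword c = mG in F_2^7, then tally its weight.
  m = 000 → c = 0000000, weight = 0.
  m = 100 → c = 1000010, weight = 2.
  m = 010 → c = 0101100, weight = 3.
  m = 110 → c = 1101110, weight = 5.
  m = 001 → c = 0000011, weight = 2.
  m = 101 → c = 1000001, weight = 2.
  m = 011 → c = 0101111, weight = 5.
  m = 111 → c = 1101101, weight = 5.
Tally weights:
  weight 0: 1 codewords.
  weight 2: 3 codewords.
  weight 3: 1 codewords.
  weight 5: 3 codewords.
Minimum distance d = smallest w > 0 with A_w > 0 = 2.
Sanity: Σ A_w = 8 = 2^3 = 8 ✓.


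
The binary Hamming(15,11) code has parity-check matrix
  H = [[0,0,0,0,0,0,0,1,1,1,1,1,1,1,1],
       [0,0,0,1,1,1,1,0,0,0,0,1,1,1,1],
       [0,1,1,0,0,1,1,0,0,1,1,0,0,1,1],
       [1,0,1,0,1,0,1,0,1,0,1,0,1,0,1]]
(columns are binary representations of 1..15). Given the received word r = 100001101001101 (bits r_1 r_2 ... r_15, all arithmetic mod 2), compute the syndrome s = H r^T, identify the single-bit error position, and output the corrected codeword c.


s = (0, 1, 1, 1)^T, error position = 7, corrected codeword c = 100001001001101

Compute s = H r^T mod 2 one row at a time:
  s_1 = 0 + 1 + 0 + 0 + 1 + 1 + 0 + 1 = 4 ≡ 0 (mod 2).
  s_2 = 0 + 0 + 1 + 1 + 1 + 1 + 0 + 1 = 5 ≡ 1 (mod 2).
  s_3 = 0 + 0 + 1 + 1 + 0 + 0 + 0 + 1 = 3 ≡ 1 (mod 2).
  s_4 = 1 + 0 + 0 + 1 + 1 + 0 + 1 + 1 = 5 ≡ 1 (mod 2).
s = (0, 1, 1, 1)^T — this equals column 7 of H (binary 0111), so error is at position 7.
Correct: flip bit 7 of r = 100001101001101 to get c = 100001001001101.


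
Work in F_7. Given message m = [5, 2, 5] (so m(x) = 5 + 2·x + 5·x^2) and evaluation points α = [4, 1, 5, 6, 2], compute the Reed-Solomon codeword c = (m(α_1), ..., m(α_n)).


c = [2, 5, 0, 1, 1]

Message polynomial: m(x) = 5 + 2·x + 5·x^2 (mod 7).
For each evaluation point α_i, compute m(α_i) mod 7:
  α_1 = 4: Horner steps 5 → 1 → 2, so m(4) = 2.
  α_2 = 1: Horner steps 5 → 0 → 5, so m(1) = 5.
  α_3 = 5: Horner steps 5 → 6 → 0, so m(5) = 0.
  α_4 = 6: Horner steps 5 → 4 → 1, so m(6) = 1.
  α_5 = 2: Horner steps 5 → 5 → 1, so m(2) = 1.
Codeword c = [2, 5, 0, 1, 1] ∈ F_7^5.


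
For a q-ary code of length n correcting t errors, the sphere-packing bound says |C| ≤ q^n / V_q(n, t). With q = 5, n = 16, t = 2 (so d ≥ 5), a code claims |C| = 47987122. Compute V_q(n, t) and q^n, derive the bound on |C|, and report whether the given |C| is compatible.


V_q(n, t) = 1985, q^n = 152587890625, Hamming bound = 76870473, |C| = 47987122 ≤ bound (satisfied).

Step 1: Compute V_q(n, t) = Σ_{j=0}^2 C(n, j) (q−1)^j.
  j = 0: C(16,0)·(4)^0 = 1·1 = 1.
  j = 1: C(16,1)·(4)^1 = 16·4 = 64.
  j = 2: C(16,2)·(4)^2 = 120·16 = 1920.
  V_q(n, t) = 1 + 64 + 1920 = 1985.
Step 2: q^n = 5^16 = 152587890625.
Step 3: Hamming bound ⌊q^n / V_q(n,t)⌋ = ⌊152587890625/1985⌋ = 76870473.
Step 4: Compare |C| = 47987122 to 76870473: satisfied.
The claimed |C| lies below the Hamming bound.


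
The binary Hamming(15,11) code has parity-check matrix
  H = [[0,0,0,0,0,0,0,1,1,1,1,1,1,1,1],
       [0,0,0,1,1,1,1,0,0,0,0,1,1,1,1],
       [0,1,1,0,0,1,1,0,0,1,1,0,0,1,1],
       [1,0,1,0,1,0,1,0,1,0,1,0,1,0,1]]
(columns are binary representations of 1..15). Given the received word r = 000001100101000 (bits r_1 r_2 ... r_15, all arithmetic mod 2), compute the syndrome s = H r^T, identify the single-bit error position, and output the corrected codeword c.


s = (0, 1, 1, 1)^T, error position = 7, corrected codeword c = 000001000101000

Compute s = H r^T mod 2 one row at a time:
  s_1 = 0 + 0 + 1 + 0 + 1 + 0 + 0 + 0 = 2 ≡ 0 (mod 2).
  s_2 = 0 + 0 + 1 + 1 + 1 + 0 + 0 + 0 = 3 ≡ 1 (mod 2).
  s_3 = 0 + 0 + 1 + 1 + 1 + 0 + 0 + 0 = 3 ≡ 1 (mod 2).
  s_4 = 0 + 0 + 0 + 1 + 0 + 0 + 0 + 0 = 1 ≡ 1 (mod 2).
s = (0, 1, 1, 1)^T — this equals column 7 of H (binary 0111), so error is at position 7.
Correct: flip bit 7 of r = 000001100101000 to get c = 000001000101000.


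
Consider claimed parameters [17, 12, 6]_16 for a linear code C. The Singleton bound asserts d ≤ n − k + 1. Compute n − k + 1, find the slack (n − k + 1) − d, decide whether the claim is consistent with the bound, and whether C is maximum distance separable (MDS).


Singleton RHS = n − k + 1 = 6, slack = 0, bound satisfied, MDS.

Singleton bound: d ≤ n − k + 1.
Here n = 17, k = 12, so n − k + 1 = 6.
Given d = 6, check d ≤ 6: YES.
Slack = (n − k + 1) − d = 0.
The code is MDS (slack = 0).
Description: the claimed parameters are [17, 12, 6]_16; such a code would be MDS (meets Singleton bound).


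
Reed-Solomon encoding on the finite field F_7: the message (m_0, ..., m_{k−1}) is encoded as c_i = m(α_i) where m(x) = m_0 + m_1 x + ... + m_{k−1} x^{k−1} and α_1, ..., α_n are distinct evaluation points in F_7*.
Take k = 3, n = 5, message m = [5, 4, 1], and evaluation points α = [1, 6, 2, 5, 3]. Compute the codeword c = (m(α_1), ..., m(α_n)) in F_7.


c = [3, 2, 3, 1, 5]

Message polynomial: m(x) = 5 + 4·x + 1·x^2 (mod 7).
For each evaluation point α_i, compute m(α_i) mod 7:
  α_1 = 1: Horner steps 1 → 5 → 3, so m(1) = 3.
  α_2 = 6: Horner steps 1 → 3 → 2, so m(6) = 2.
  α_3 = 2: Horner steps 1 → 6 → 3, so m(2) = 3.
  α_4 = 5: Horner steps 1 → 2 → 1, so m(5) = 1.
  α_5 = 3: Horner steps 1 → 0 → 5, so m(3) = 5.
Codeword c = [3, 2, 3, 1, 5] ∈ F_7^5.


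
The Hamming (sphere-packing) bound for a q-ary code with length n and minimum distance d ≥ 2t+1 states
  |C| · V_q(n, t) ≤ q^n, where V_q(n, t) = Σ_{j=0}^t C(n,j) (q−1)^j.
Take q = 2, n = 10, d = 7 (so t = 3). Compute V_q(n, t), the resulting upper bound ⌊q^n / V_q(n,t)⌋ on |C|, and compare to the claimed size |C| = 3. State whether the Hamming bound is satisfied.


V_q(n, t) = 176, q^n = 1024, Hamming bound = 5, |C| = 3 ≤ bound (satisfied).

Step 1: Compute V_q(n, t) = Σ_{j=0}^3 C(n, j) (q−1)^j.
  j = 0: C(10,0)·(1)^0 = 1·1 = 1.
  j = 1: C(10,1)·(1)^1 = 10·1 = 10.
  j = 2: C(10,2)·(1)^2 = 45·1 = 45.
  j = 3: C(10,3)·(1)^3 = 120·1 = 120.
  V_q(n, t) = 1 + 10 + 45 + 120 = 176.
Step 2: q^n = 2^10 = 1024.
Step 3: Hamming bound ⌊q^n / V_q(n,t)⌋ = ⌊1024/176⌋ = 5.
Step 4: Compare |C| = 3 to 5: satisfied.
The claimed |C| lies below the Hamming bound.


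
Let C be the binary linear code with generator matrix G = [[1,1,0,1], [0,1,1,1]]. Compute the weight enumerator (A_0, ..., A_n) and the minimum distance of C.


Weight distribution: A_0 = 1, A_2 = 1, A_3 = 2. Minimum distance d = 2.

Enumerate all 2^2 = 4 messages m ∈ F_2^2.
For each, compute codeword c = mG in F_2^4, then tally its weight.
  m = 00 → c = 0000, weight = 0.
  m = 10 → c = 1101, weight = 3.
  m = 01 → c = 0111, weight = 3.
  m = 11 → c = 1010, weight = 2.
Tally weights:
  weight 0: 1 codewords.
  weight 2: 1 codewords.
  weight 3: 2 codewords.
Minimum distance d = smallest w > 0 with A_w > 0 = 2.
Sanity: Σ A_w = 4 = 2^2 = 4 ✓.


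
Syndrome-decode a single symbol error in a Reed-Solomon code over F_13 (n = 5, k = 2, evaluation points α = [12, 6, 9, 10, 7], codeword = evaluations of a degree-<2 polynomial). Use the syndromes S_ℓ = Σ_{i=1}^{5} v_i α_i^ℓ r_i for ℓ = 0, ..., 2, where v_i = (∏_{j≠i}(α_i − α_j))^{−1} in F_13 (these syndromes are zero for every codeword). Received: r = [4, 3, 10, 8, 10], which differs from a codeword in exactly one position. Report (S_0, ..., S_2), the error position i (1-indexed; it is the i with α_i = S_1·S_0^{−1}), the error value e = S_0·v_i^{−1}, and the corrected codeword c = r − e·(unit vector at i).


S = (1, 7, 10), error at position 5, error magnitude e = 9, c = [4, 3, 10, 8, 1].

Step 1: column multipliers v_i = (∏_{j≠i}(α_i − α_j))^{−1} mod 13.
  i = 1 (α = 12): (12−6)(12−9)(12−10)(12−7) = 6·3·2·5 = 180 ≡ 11, so v_1 = 11^{−1} = 6 (mod 13).
  i = 2 (α = 6): (6−12)(6−9)(6−10)(6−7) = (−6)·(−3)·(−4)·(−1) = 72 ≡ 7, so v_2 = 7^{−1} = 2 (mod 13).
  i = 3 (α = 9): (9−12)(9−6)(9−10)(9−7) = (−3)·3·(−1)·2 = 18 ≡ 5, so v_3 = 5^{−1} = 8 (mod 13).
  i = 4 (α = 10): (10−12)(10−6)(10−9)(10−7) = (−2)·4·1·3 = −24 ≡ 2, so v_4 = 2^{−1} = 7 (mod 13).
  i = 5 (α = 7): (7−12)(7−6)(7−9)(7−10) = (−5)·1·(−2)·(−3) = −30 ≡ 9, so v_5 = 9^{−1} = 3 (mod 13).
  v = [6, 2, 8, 7, 3].
Step 2: syndromes of r = [4, 3, 10, 8, 10] (all sums mod 13).
  S_0 = Σ v_i r_i = 6·4 + 2·3 + 8·10 + 7·8 + 3·10 = 196 ≡ 1.
  S_1 = Σ v_i α_i r_i = 6·12·4 + 2·6·3 + 8·9·10 + 7·10·8 + 3·7·10 = 1814 ≡ 7.
  α_i^2 mod 13 = [1, 10, 3, 9, 10].
  S_2 = Σ v_i α_i^2 r_i = 6·1·4 + 2·10·3 + 8·3·10 + 7·9·8 + 3·10·10 = 1128 ≡ 10.
  S = (1, 7, 10) ≠ 0, so r is not a codeword (an error is present).
Step 3: locate the error. For a single error e at position i, S_ℓ = v_i·e·α_i^ℓ, so α_err = S_1/S_0.
  S_0^{−1} = 1^{−1} = 1 (mod 13), so α_err = 7·1 = 7 ≡ 7 = α_5. Error position i = 5.
  Consistency check: S_2/S_1 = 10·2 = 20 ≡ 7 = α_err ✓ (single-error assumption holds).
Step 4: error magnitude e = S_0/v_5 = S_0·∏_{j≠5}(α_5 − α_j) = 1·9 = 9 ≡ 9 (mod 13).
Step 5: correct position 5: c_5 = r_5 − e = 10 − 9 ≡ 1 (mod 13). Hence c = [4, 3, 10, 8, 1].
  Check: interpolating c through the α_i gives m(x) = 2 + 11·x (degree < 2) with m(α_i) = c_i for every i, so c is indeed a codeword.


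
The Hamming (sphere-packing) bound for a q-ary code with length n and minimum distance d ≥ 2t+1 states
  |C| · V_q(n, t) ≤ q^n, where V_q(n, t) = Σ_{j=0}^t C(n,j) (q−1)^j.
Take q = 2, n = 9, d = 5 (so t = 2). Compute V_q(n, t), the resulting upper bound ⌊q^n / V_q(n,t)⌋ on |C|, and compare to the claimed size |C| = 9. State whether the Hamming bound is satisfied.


V_q(n, t) = 46, q^n = 512, Hamming bound = 11, |C| = 9 ≤ bound (satisfied).

Step 1: Compute V_q(n, t) = Σ_{j=0}^2 C(n, j) (q−1)^j.
  j = 0: C(9,0)·(1)^0 = 1·1 = 1.
  j = 1: C(9,1)·(1)^1 = 9·1 = 9.
  j = 2: C(9,2)·(1)^2 = 36·1 = 36.
  V_q(n, t) = 1 + 9 + 36 = 46.
Step 2: q^n = 2^9 = 512.
Step 3: Hamming bound ⌊q^n / V_q(n,t)⌋ = ⌊512/46⌋ = 11.
Step 4: Compare |C| = 9 to 11: satisfied.
The claimed |C| lies below the Hamming bound.


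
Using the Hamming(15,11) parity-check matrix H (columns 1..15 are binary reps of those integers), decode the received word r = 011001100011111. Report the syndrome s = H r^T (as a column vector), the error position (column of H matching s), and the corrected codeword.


s = (1, 0, 1, 1)^T, error position = 11, corrected codeword c = 011001100001111

Compute s = H r^T mod 2 one row at a time:
  s_1 = 0 + 0 + 0 + 1 + 1 + 1 + 1 + 1 = 5 ≡ 1 (mod 2).
  s_2 = 0 + 0 + 1 + 1 + 1 + 1 + 1 + 1 = 6 ≡ 0 (mod 2).
  s_3 = 1 + 1 + 1 + 1 + 0 + 1 + 1 + 1 = 7 ≡ 1 (mod 2).
  s_4 = 0 + 1 + 0 + 1 + 0 + 1 + 1 + 1 = 5 ≡ 1 (mod 2).
s = (1, 0, 1, 1)^T — this equals column 11 of H (binary 1011), so error is at position 11.
Correct: flip bit 11 of r = 011001100011111 to get c = 011001100001111.


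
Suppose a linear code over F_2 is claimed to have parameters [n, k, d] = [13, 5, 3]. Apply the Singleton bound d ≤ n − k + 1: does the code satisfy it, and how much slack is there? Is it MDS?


Singleton RHS = n − k + 1 = 9, slack = 6, bound satisfied, not MDS.

Singleton bound: d ≤ n − k + 1.
Here n = 13, k = 5, so n − k + 1 = 9.
Given d = 3, check d ≤ 9: YES.
Slack = (n − k + 1) − d = 6.
The code is NOT MDS (slack = 6 > 0).
Description: the claimed parameters are [13, 5, 3]_2; such a code would be non-MDS.


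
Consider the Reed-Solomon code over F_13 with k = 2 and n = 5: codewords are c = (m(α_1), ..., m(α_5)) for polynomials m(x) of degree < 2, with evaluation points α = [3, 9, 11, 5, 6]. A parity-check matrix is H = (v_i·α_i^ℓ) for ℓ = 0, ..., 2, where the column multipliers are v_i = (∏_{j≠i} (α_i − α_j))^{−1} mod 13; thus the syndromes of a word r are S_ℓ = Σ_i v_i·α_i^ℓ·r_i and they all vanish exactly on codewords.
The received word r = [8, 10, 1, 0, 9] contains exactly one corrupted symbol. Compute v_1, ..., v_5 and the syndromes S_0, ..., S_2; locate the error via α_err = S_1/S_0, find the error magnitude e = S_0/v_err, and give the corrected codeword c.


S = (1, 11, 4), error at position 3, error magnitude e = 12, c = [8, 10, 2, 0, 9].

Step 1: column multipliers v_i = (∏_{j≠i}(α_i − α_j))^{−1} mod 13.
  i = 1 (α = 3): (3−9)(3−11)(3−5)(3−6) = (−6)·(−8)·(−2)·(−3) = 288 ≡ 2, so v_1 = 2^{−1} = 7 (mod 13).
  i = 2 (α = 9): (9−3)(9−11)(9−5)(9−6) = 6·(−2)·4·3 = −144 ≡ 12, so v_2 = 12^{−1} = 12 (mod 13).
  i = 3 (α = 11): (11−3)(11−9)(11−5)(11−6) = 8·2·6·5 = 480 ≡ 12, so v_3 = 12^{−1} = 12 (mod 13).
  i = 4 (α = 5): (5−3)(5−9)(5−11)(5−6) = 2·(−4)·(−6)·(−1) = −48 ≡ 4, so v_4 = 4^{−1} = 10 (mod 13).
  i = 5 (α = 6): (6−3)(6−9)(6−11)(6−5) = 3·(−3)·(−5)·1 = 45 ≡ 6, so v_5 = 6^{−1} = 11 (mod 13).
  v = [7, 12, 12, 10, 11].
Step 2: syndromes of r = [8, 10, 1, 0, 9] (all sums mod 13).
  S_0 = Σ v_i r_i = 7·8 + 12·10 + 12·1 + 10·0 + 11·9 = 287 ≡ 1.
  S_1 = Σ v_i α_i r_i = 7·3·8 + 12·9·10 + 12·11·1 + 10·5·0 + 11·6·9 = 1974 ≡ 11.
  α_i^2 mod 13 = [9, 3, 4, 12, 10].
  S_2 = Σ v_i α_i^2 r_i = 7·9·8 + 12·3·10 + 12·4·1 + 10·12·0 + 11·10·9 = 1902 ≡ 4.
  S = (1, 11, 4) ≠ 0, so r is not a codeword (an error is present).
Step 3: locate the error. For a single error e at position i, S_ℓ = v_i·e·α_i^ℓ, so α_err = S_1/S_0.
  S_0^{−1} = 1^{−1} = 1 (mod 13), so α_err = 11·1 = 11 ≡ 11 = α_3. Error position i = 3.
  Consistency check: S_2/S_1 = 4·6 = 24 ≡ 11 = α_err ✓ (single-error assumption holds).
Step 4: error magnitude e = S_0/v_3 = S_0·∏_{j≠3}(α_3 − α_j) = 1·12 = 12 ≡ 12 (mod 13).
Step 5: correct position 3: c_3 = r_3 − e = 1 − 12 ≡ 2 (mod 13). Hence c = [8, 10, 2, 0, 9].
  Check: interpolating c through the α_i gives m(x) = 7 + 9·x (degree < 2) with m(α_i) = c_i for every i, so c is indeed a codeword.


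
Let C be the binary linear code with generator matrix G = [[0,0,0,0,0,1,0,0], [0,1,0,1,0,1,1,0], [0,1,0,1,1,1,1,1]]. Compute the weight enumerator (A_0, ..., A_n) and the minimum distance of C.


Weight distribution: A_0 = 1, A_1 = 1, A_2 = 1, A_3 = 2, A_4 = 1, A_5 = 1, A_6 = 1. Minimum distance d = 1.

Enumerate all 2^3 = 8 messages m ∈ F_2^3.
For each, compute codeword c = mG in F_2^8, then tally its weight.
  m = 000 → c = 00000000, weight = 0.
  m = 100 → c = 00000100, weight = 1.
  m = 010 → c = 01010110, weight = 4.
  m = 110 → c = 01010010, weight = 3.
  m = 001 → c = 01011111, weight = 6.
  m = 101 → c = 01011011, weight = 5.
  m = 011 → c = 00001001, weight = 2.
  m = 111 → c = 00001101, weight = 3.
Tally weights:
  weight 0: 1 codewords.
  weight 1: 1 codewords.
  weight 2: 1 codewords.
  weight 3: 2 codewords.
  weight 4: 1 codewords.
  weight 5: 1 codewords.
  weight 6: 1 codewords.
Minimum distance d = smallest w > 0 with A_w > 0 = 1.
Sanity: Σ A_w = 8 = 2^3 = 8 ✓.


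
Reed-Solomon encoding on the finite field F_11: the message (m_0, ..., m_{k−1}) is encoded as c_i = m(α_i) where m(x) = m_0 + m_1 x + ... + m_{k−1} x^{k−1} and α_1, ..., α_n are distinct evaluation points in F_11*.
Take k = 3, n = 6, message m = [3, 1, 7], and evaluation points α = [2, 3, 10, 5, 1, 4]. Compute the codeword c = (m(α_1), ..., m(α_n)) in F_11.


c = [0, 3, 9, 7, 0, 9]

Message polynomial: m(x) = 3 + 1·x + 7·x^2 (mod 11).
For each evaluation point α_i, compute m(α_i) mod 11:
  α_1 = 2: Horner steps 7 → 4 → 0, so m(2) = 0.
  α_2 = 3: Horner steps 7 → 0 → 3, so m(3) = 3.
  α_3 = 10: Horner steps 7 → 5 → 9, so m(10) = 9.
  α_4 = 5: Horner steps 7 → 3 → 7, so m(5) = 7.
  α_5 = 1: Horner steps 7 → 8 → 0, so m(1) = 0.
  α_6 = 4: Horner steps 7 → 7 → 9, so m(4) = 9.
Codeword c = [0, 3, 9, 7, 0, 9] ∈ F_11^6.


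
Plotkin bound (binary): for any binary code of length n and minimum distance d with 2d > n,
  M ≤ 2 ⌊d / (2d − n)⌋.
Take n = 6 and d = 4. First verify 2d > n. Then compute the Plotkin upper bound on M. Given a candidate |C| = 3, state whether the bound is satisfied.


Plotkin bound M ≤ 4; given |C| = 3 ≤ bound (satisfied).

Check applicability: 2d = 8, n = 6.
2d − n = 2 > 0, so Plotkin applies.
Compute d/(2d−n) = 4/2 ≈ 2.0000.
⌊d/(2d−n)⌋ = 2.
Plotkin bound: M ≤ 2·2 = 4.
Given |C| = 3, check: satisfied.
This |C| is below the Plotkin bound.


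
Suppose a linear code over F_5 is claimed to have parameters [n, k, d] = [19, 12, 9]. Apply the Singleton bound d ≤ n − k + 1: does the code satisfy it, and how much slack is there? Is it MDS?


Singleton RHS = n − k + 1 = 8, slack = -1, bound violated (no such code; not MDS).

Singleton bound: d ≤ n − k + 1.
Here n = 19, k = 12, so n − k + 1 = 8.
Given d = 9, check d ≤ 8: NO.
Slack = (n − k + 1) − d = -1.
The slack is negative: d = 9 exceeds n − k + 1 = 8 by 1, so the Singleton bound is violated and no linear [19, 12, 9]_5 code can exist. In particular it is not MDS (MDS requires d = n − k + 1 exactly).
Description: the claimed parameters are [19, 12, 9]_5; such a code would be impossible (violates the Singleton bound).


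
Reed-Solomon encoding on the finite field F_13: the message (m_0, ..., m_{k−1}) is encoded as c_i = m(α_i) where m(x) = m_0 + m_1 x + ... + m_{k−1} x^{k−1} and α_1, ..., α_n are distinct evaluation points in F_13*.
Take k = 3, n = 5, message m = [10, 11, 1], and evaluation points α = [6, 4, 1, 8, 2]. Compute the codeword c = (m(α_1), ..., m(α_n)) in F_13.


c = [8, 5, 9, 6, 10]

Message polynomial: m(x) = 10 + 11·x + 1·x^2 (mod 13).
For each evaluation point α_i, compute m(α_i) mod 13:
  α_1 = 6: Horner steps 1 → 4 → 8, so m(6) = 8.
  α_2 = 4: Horner steps 1 → 2 → 5, so m(4) = 5.
  α_3 = 1: Horner steps 1 → 12 → 9, so m(1) = 9.
  α_4 = 8: Horner steps 1 → 6 → 6, so m(8) = 6.
  α_5 = 2: Horner steps 1 → 0 → 10, so m(2) = 10.
Codeword c = [8, 5, 9, 6, 10] ∈ F_13^5.


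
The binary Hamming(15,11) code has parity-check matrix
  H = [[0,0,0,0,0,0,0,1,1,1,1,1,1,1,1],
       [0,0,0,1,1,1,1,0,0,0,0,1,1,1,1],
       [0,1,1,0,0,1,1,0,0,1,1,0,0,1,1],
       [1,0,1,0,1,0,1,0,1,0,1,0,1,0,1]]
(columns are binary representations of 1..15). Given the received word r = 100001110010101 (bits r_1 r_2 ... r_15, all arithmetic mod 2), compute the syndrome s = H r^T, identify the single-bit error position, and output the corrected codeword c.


s = (0, 0, 0, 1)^T, error position = 1, corrected codeword c = 000001110010101

Compute s = H r^T mod 2 one row at a time:
  s_1 = 1 + 0 + 0 + 1 + 0 + 1 + 0 + 1 = 4 ≡ 0 (mod 2).
  s_2 = 0 + 0 + 1 + 1 + 0 + 1 + 0 + 1 = 4 ≡ 0 (mod 2).
  s_3 = 0 + 0 + 1 + 1 + 0 + 1 + 0 + 1 = 4 ≡ 0 (mod 2).
  s_4 = 1 + 0 + 0 + 1 + 0 + 1 + 1 + 1 = 5 ≡ 1 (mod 2).
s = (0, 0, 0, 1)^T — this equals column 1 of H (binary 0001), so error is at position 1.
Correct: flip bit 1 of r = 100001110010101 to get c = 000001110010101.


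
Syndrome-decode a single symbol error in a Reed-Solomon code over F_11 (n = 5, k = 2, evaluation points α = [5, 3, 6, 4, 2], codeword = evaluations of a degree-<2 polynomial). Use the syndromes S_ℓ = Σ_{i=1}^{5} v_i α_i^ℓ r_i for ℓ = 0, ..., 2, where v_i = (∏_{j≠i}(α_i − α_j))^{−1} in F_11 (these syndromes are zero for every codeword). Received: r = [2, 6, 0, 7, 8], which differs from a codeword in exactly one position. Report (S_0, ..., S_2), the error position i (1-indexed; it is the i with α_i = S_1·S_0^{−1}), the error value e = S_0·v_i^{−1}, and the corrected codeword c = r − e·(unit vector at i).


S = (9, 3, 1), error at position 4, error magnitude e = 3, c = [2, 6, 0, 4, 8].

Step 1: column multipliers v_i = (∏_{j≠i}(α_i − α_j))^{−1} mod 11.
  i = 1 (α = 5): (5−3)(5−6)(5−4)(5−2) = 2·(−1)·1·3 = −6 ≡ 5, so v_1 = 5^{−1} = 9 (mod 11).
  i = 2 (α = 3): (3−5)(3−6)(3−4)(3−2) = (−2)·(−3)·(−1)·1 = −6 ≡ 5, so v_2 = 5^{−1} = 9 (mod 11).
  i = 3 (α = 6): (6−5)(6−3)(6−4)(6−2) = 1·3·2·4 = 24 ≡ 2, so v_3 = 2^{−1} = 6 (mod 11).
  i = 4 (α = 4): (4−5)(4−3)(4−6)(4−2) = (−1)·1·(−2)·2 = 4 ≡ 4, so v_4 = 4^{−1} = 3 (mod 11).
  i = 5 (α = 2): (2−5)(2−3)(2−6)(2−4) = (−3)·(−1)·(−4)·(−2) = 24 ≡ 2, so v_5 = 2^{−1} = 6 (mod 11).
  v = [9, 9, 6, 3, 6].
Step 2: syndromes of r = [2, 6, 0, 7, 8] (all sums mod 11).
  S_0 = Σ v_i r_i = 9·2 + 9·6 + 6·0 + 3·7 + 6·8 = 141 ≡ 9.
  S_1 = Σ v_i α_i r_i = 9·5·2 + 9·3·6 + 6·6·0 + 3·4·7 + 6·2·8 = 432 ≡ 3.
  α_i^2 mod 11 = [3, 9, 3, 5, 4].
  S_2 = Σ v_i α_i^2 r_i = 9·3·2 + 9·9·6 + 6·3·0 + 3·5·7 + 6·4·8 = 837 ≡ 1.
  S = (9, 3, 1) ≠ 0, so r is not a codeword (an error is present).
Step 3: locate the error. For a single error e at position i, S_ℓ = v_i·e·α_i^ℓ, so α_err = S_1/S_0.
  S_0^{−1} = 9^{−1} = 5 (mod 11), so α_err = 3·5 = 15 ≡ 4 = α_4. Error position i = 4.
  Consistency check: S_2/S_1 = 1·4 = 4 ≡ 4 = α_err ✓ (single-error assumption holds).
Step 4: error magnitude e = S_0/v_4 = S_0·∏_{j≠4}(α_4 − α_j) = 9·4 = 36 ≡ 3 (mod 11).
Step 5: correct position 4: c_4 = r_4 − e = 7 − 3 ≡ 4 (mod 11). Hence c = [2, 6, 0, 4, 8].
  Check: interpolating c through the α_i gives m(x) = 1 + 9·x (degree < 2) with m(α_i) = c_i for every i, so c is indeed a codeword.


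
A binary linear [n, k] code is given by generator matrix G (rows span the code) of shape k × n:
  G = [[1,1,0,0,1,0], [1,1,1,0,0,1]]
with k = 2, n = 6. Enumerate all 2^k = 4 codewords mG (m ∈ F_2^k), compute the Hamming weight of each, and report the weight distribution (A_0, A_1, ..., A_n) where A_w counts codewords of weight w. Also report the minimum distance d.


Weight distribution: A_0 = 1, A_3 = 2, A_4 = 1. Minimum distance d = 3.

Enumerate all 2^2 = 4 messages m ∈ F_2^2.
For each, compute codeword c = mG in F_2^6, then tally its weight.
  m = 00 → c = 000000, weight = 0.
  m = 10 → c = 110010, weight = 3.
  m = 01 → c = 111001, weight = 4.
  m = 11 → c = 001011, weight = 3.
Tally weights:
  weight 0: 1 codewords.
  weight 3: 2 codewords.
  weight 4: 1 codewords.
Minimum distance d = smallest w > 0 with A_w > 0 = 3.
Sanity: Σ A_w = 4 = 2^2 = 4 ✓.


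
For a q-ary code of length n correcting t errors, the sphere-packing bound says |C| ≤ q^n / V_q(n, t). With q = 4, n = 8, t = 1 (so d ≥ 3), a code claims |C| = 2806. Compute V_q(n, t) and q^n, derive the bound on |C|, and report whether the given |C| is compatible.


V_q(n, t) = 25, q^n = 65536, Hamming bound = 2621, |C| = 2806 > bound (violated).

Step 1: Compute V_q(n, t) = Σ_{j=0}^1 C(n, j) (q−1)^j.
  j = 0: C(8,0)·(3)^0 = 1·1 = 1.
  j = 1: C(8,1)·(3)^1 = 8·3 = 24.
  V_q(n, t) = 1 + 24 = 25.
Step 2: q^n = 4^8 = 65536.
Step 3: Hamming bound ⌊q^n / V_q(n,t)⌋ = ⌊65536/25⌋ = 2621.
Step 4: Compare |C| = 2806 to 2621: violated.
The claimed |C| lies above the Hamming bound, so no 4-ary code of length 8 with d ≥ 3 can have 2806 codewords.


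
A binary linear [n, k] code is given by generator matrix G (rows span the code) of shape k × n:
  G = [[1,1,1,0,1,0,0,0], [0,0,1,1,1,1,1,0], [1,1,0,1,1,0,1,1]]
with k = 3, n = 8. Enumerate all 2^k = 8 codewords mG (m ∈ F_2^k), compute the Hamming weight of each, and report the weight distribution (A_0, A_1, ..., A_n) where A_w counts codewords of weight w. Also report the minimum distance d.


Weight distribution: A_0 = 1, A_3 = 1, A_4 = 2, A_5 = 3, A_6 = 1. Minimum distance d = 3.

Enumerate all 2^3 = 8 messages m ∈ F_2^3.
For each, compute codeword c = mG in F_2^8, then tally its weight.
  m = 000 → c = 00000000, weight = 0.
  m = 100 → c = 11101000, weight = 4.
  m = 010 → c = 00111110, weight = 5.
  m = 110 → c = 11010110, weight = 5.
  m = 001 → c = 11011011, weight = 6.
  m = 101 → c = 00110011, weight = 4.
  m = 011 → c = 11100101, weight = 5.
  m = 111 → c = 00001101, weight = 3.
Tally weights:
  weight 0: 1 codewords.
  weight 3: 1 codewords.
  weight 4: 2 codewords.
  weight 5: 3 codewords.
  weight 6: 1 codewords.
Minimum distance d = smallest w > 0 with A_w > 0 = 3.
Sanity: Σ A_w = 8 = 2^3 = 8 ✓.


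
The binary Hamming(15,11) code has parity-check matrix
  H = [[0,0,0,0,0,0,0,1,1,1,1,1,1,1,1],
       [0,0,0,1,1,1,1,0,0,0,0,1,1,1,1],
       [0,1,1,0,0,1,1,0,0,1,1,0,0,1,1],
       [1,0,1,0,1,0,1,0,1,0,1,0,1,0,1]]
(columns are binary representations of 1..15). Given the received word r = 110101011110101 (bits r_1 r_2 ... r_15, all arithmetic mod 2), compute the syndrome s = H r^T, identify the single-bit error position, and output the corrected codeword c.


s = (0, 0, 1, 1)^T, error position = 3, corrected codeword c = 111101011110101

Compute s = H r^T mod 2 one row at a time:
  s_1 = 1 + 1 + 1 + 1 + 0 + 1 + 0 + 1 = 6 ≡ 0 (mod 2).
  s_2 = 1 + 0 + 1 + 0 + 0 + 1 + 0 + 1 = 4 ≡ 0 (mod 2).
  s_3 = 1 + 0 + 1 + 0 + 1 + 1 + 0 + 1 = 5 ≡ 1 (mod 2).
  s_4 = 1 + 0 + 0 + 0 + 1 + 1 + 1 + 1 = 5 ≡ 1 (mod 2).
s = (0, 0, 1, 1)^T — this equals column 3 of H (binary 0011), so error is at position 3.
Correct: flip bit 3 of r = 110101011110101 to get c = 111101011110101.


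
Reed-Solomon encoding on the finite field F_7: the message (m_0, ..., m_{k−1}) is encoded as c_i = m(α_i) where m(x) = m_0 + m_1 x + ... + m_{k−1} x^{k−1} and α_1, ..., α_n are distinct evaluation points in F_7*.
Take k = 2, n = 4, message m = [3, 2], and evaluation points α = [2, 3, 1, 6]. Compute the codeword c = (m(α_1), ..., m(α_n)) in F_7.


c = [0, 2, 5, 1]

Message polynomial: m(x) = 3 + 2·x (mod 7).
For each evaluation point α_i, compute m(α_i) mod 7:
  α_1 = 2: Horner steps 2 → 0, so m(2) = 0.
  α_2 = 3: Horner steps 2 → 2, so m(3) = 2.
  α_3 = 1: Horner steps 2 → 5, so m(1) = 5.
  α_4 = 6: Horner steps 2 → 1, so m(6) = 1.
Codeword c = [0, 2, 5, 1] ∈ F_7^4.


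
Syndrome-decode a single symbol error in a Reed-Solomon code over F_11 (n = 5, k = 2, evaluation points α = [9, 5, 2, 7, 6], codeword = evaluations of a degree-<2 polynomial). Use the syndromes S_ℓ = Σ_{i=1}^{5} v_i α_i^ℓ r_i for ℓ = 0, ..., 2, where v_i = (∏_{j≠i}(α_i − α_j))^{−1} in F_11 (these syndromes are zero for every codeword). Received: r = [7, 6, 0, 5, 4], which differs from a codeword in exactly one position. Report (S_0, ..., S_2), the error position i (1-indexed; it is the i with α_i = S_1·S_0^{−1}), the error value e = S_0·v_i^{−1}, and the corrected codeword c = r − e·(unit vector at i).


S = (4, 9, 1), error at position 2, error magnitude e = 3, c = [7, 3, 0, 5, 4].

Step 1: column multipliers v_i = (∏_{j≠i}(α_i − α_j))^{−1} mod 11.
  i = 1 (α = 9): (9−5)(9−2)(9−7)(9−6) = 4·7·2·3 = 168 ≡ 3, so v_1 = 3^{−1} = 4 (mod 11).
  i = 2 (α = 5): (5−9)(5−2)(5−7)(5−6) = (−4)·3·(−2)·(−1) = −24 ≡ 9, so v_2 = 9^{−1} = 5 (mod 11).
  i = 3 (α = 2): (2−9)(2−5)(2−7)(2−6) = (−7)·(−3)·(−5)·(−4) = 420 ≡ 2, so v_3 = 2^{−1} = 6 (mod 11).
  i = 4 (α = 7): (7−9)(7−5)(7−2)(7−6) = (−2)·2·5·1 = −20 ≡ 2, so v_4 = 2^{−1} = 6 (mod 11).
  i = 5 (α = 6): (6−9)(6−5)(6−2)(6−7) = (−3)·1·4·(−1) = 12 ≡ 1, so v_5 = 1^{−1} = 1 (mod 11).
  v = [4, 5, 6, 6, 1].
Step 2: syndromes of r = [7, 6, 0, 5, 4] (all sums mod 11).
  S_0 = Σ v_i r_i = 4·7 + 5·6 + 6·0 + 6·5 + 1·4 = 92 ≡ 4.
  S_1 = Σ v_i α_i r_i = 4·9·7 + 5·5·6 + 6·2·0 + 6·7·5 + 1·6·4 = 636 ≡ 9.
  α_i^2 mod 11 = [4, 3, 4, 5, 3].
  S_2 = Σ v_i α_i^2 r_i = 4·4·7 + 5·3·6 + 6·4·0 + 6·5·5 + 1·3·4 = 364 ≡ 1.
  S = (4, 9, 1) ≠ 0, so r is not a codeword (an error is present).
Step 3: locate the error. For a single error e at position i, S_ℓ = v_i·e·α_i^ℓ, so α_err = S_1/S_0.
  S_0^{−1} = 4^{−1} = 3 (mod 11), so α_err = 9·3 = 27 ≡ 5 = α_2. Error position i = 2.
  Consistency check: S_2/S_1 = 1·5 = 5 ≡ 5 = α_err ✓ (single-error assumption holds).
Step 4: error magnitude e = S_0/v_2 = S_0·∏_{j≠2}(α_2 − α_j) = 4·9 = 36 ≡ 3 (mod 11).
Step 5: correct position 2: c_2 = r_2 − e = 6 − 3 ≡ 3 (mod 11). Hence c = [7, 3, 0, 5, 4].
  Check: interpolating c through the α_i gives m(x) = 9 + 1·x (degree < 2) with m(α_i) = c_i for every i, so c is indeed a codeword.


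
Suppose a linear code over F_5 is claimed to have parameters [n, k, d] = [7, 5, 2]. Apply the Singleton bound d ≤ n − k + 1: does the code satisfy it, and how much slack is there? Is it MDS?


Singleton RHS = n − k + 1 = 3, slack = 1, bound satisfied, not MDS.

Singleton bound: d ≤ n − k + 1.
Here n = 7, k = 5, so n − k + 1 = 3.
Given d = 2, check d ≤ 3: YES.
Slack = (n − k + 1) − d = 1.
The code is NOT MDS (slack = 1 > 0).
Description: the claimed parameters are [7, 5, 2]_5; such a code would be non-MDS.


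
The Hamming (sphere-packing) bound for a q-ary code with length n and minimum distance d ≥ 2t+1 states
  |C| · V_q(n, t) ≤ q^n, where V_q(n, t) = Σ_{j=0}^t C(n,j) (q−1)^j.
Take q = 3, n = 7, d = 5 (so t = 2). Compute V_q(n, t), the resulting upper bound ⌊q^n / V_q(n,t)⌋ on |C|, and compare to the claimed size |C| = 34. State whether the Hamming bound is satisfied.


V_q(n, t) = 99, q^n = 2187, Hamming bound = 22, |C| = 34 > bound (violated).

Step 1: Compute V_q(n, t) = Σ_{j=0}^2 C(n, j) (q−1)^j.
  j = 0: C(7,0)·(2)^0 = 1·1 = 1.
  j = 1: C(7,1)·(2)^1 = 7·2 = 14.
  j = 2: C(7,2)·(2)^2 = 21·4 = 84.
  V_q(n, t) = 1 + 14 + 84 = 99.
Step 2: q^n = 3^7 = 2187.
Step 3: Hamming bound ⌊q^n / V_q(n,t)⌋ = ⌊2187/99⌋ = 22.
Step 4: Compare |C| = 34 to 22: violated.
The claimed |C| lies above the Hamming bound, so no 3-ary code of length 7 with d ≥ 5 can have 34 codewords.


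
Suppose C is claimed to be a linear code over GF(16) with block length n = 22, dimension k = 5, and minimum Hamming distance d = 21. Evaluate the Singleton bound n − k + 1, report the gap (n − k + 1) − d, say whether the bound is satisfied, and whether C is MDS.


Singleton RHS = n − k + 1 = 18, slack = -3, bound violated (no such code; not MDS).

Singleton bound: d ≤ n − k + 1.
Here n = 22, k = 5, so n − k + 1 = 18.
Given d = 21, check d ≤ 18: NO.
Slack = (n − k + 1) − d = -3.
The slack is negative: d = 21 exceeds n − k + 1 = 18 by 3, so the Singleton bound is violated and no linear [22, 5, 21]_16 code can exist. In particular it is not MDS (MDS requires d = n − k + 1 exactly).
Description: the claimed parameters are [22, 5, 21]_16; such a code would be impossible (violates the Singleton bound).


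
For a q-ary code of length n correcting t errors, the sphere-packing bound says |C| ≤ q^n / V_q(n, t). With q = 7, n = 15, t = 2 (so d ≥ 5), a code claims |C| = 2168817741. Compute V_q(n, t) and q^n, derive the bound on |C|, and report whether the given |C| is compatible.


V_q(n, t) = 3871, q^n = 4747561509943, Hamming bound = 1226443169, |C| = 2168817741 > bound (violated).

Step 1: Compute V_q(n, t) = Σ_{j=0}^2 C(n, j) (q−1)^j.
  j = 0: C(15,0)·(6)^0 = 1·1 = 1.
  j = 1: C(15,1)·(6)^1 = 15·6 = 90.
  j = 2: C(15,2)·(6)^2 = 105·36 = 3780.
  V_q(n, t) = 1 + 90 + 3780 = 3871.
Step 2: q^n = 7^15 = 4747561509943.
Step 3: Hamming bound ⌊q^n / V_q(n,t)⌋ = ⌊4747561509943/3871⌋ = 1226443169.
Step 4: Compare |C| = 2168817741 to 1226443169: violated.
The claimed |C| lies above the Hamming bound, so no 7-ary code of length 15 with d ≥ 5 can have 2168817741 codewords.


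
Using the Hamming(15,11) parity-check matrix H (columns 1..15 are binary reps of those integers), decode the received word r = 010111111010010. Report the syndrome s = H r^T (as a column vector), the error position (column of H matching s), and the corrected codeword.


s = (0, 1, 1, 0)^T, error position = 6, corrected codeword c = 010110111010010

Compute s = H r^T mod 2 one row at a time:
  s_1 = 1 + 1 + 0 + 1 + 0 + 0 + 1 + 0 = 4 ≡ 0 (mod 2).
  s_2 = 1 + 1 + 1 + 1 + 0 + 0 + 1 + 0 = 5 ≡ 1 (mod 2).
  s_3 = 1 + 0 + 1 + 1 + 0 + 1 + 1 + 0 = 5 ≡ 1 (mod 2).
  s_4 = 0 + 0 + 1 + 1 + 1 + 1 + 0 + 0 = 4 ≡ 0 (mod 2).
s = (0, 1, 1, 0)^T — this equals column 6 of H (binary 0110), so error is at position 6.
Correct: flip bit 6 of r = 010111111010010 to get c = 010110111010010.


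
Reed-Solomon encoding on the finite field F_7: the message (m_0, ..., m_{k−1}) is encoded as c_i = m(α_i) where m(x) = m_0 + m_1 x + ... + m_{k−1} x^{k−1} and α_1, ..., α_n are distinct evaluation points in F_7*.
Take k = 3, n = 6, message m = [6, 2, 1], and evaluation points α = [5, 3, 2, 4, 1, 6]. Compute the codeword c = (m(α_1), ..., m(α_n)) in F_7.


c = [6, 0, 0, 2, 2, 5]

Message polynomial: m(x) = 6 + 2·x + 1·x^2 (mod 7).
For each evaluation point α_i, compute m(α_i) mod 7:
  α_1 = 5: Horner steps 1 → 0 → 6, so m(5) = 6.
  α_2 = 3: Horner steps 1 → 5 → 0, so m(3) = 0.
  α_3 = 2: Horner steps 1 → 4 → 0, so m(2) = 0.
  α_4 = 4: Horner steps 1 → 6 → 2, so m(4) = 2.
  α_5 = 1: Horner steps 1 → 3 → 2, so m(1) = 2.
  α_6 = 6: Horner steps 1 → 1 → 5, so m(6) = 5.
Codeword c = [6, 0, 0, 2, 2, 5] ∈ F_7^6.


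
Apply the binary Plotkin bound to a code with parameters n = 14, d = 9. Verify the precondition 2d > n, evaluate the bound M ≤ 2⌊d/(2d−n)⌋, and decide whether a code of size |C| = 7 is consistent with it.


Plotkin bound M ≤ 4; given |C| = 7 > bound (violated).

Check applicability: 2d = 18, n = 14.
2d − n = 4 > 0, so Plotkin applies.
Compute d/(2d−n) = 9/4 ≈ 2.2500.
⌊d/(2d−n)⌋ = 2.
Plotkin bound: M ≤ 2·2 = 4.
Given |C| = 7, check: VIOLATED.
This |C| is above the Plotkin bound, so no binary code with n = 14, d = 9 and 7 codewords exists.


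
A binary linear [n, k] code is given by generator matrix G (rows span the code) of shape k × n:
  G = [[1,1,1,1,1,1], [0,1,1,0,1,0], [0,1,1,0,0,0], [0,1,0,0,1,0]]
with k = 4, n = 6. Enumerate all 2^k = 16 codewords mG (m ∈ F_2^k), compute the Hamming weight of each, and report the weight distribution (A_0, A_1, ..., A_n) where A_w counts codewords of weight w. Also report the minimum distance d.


Weight distribution: A_0 = 1, A_1 = 3, A_2 = 3, A_3 = 2, A_4 = 3, A_5 = 3, A_6 = 1. Minimum distance d = 1.

Enumerate all 2^4 = 16 messages m ∈ F_2^4.
For each, compute codeword c = mG in F_2^6, then tally its weight.
  m = 0000 → c = 000000, weight = 0.
  m = 1000 → c = 111111, weight = 6.
  m = 0100 → c = 011010, weight = 3.
  m = 1100 → c = 100101, weight = 3.
  m = 0010 → c = 011000, weight = 2.
  m = 1010 → c = 100111, weight = 4.
  m = 0110 → c = 000010, weight = 1.
  m = 1110 → c = 111101, weight = 5.
  m = 0001 → c = 010010, weight = 2.
  m = 1001 → c = 101101, weight = 4.
  m = 0101 → c = 001000, weight = 1.
  m = 1101 → c = 110111, weight = 5.
  m = 0011 → c = 001010, weight = 2.
  m = 1011 → c = 110101, weight = 4.
  m = 0111 → c = 010000, weight = 1.
  m = 1111 → c = 101111, weight = 5.
Tally weights:
  weight 0: 1 codewords.
  weight 1: 3 codewords.
  weight 2: 3 codewords.
  weight 3: 2 codewords.
  weight 4: 3 codewords.
  weight 5: 3 codewords.
  weight 6: 1 codewords.
Minimum distance d = smallest w > 0 with A_w > 0 = 1.
Sanity: Σ A_w = 16 = 2^4 = 16 ✓.


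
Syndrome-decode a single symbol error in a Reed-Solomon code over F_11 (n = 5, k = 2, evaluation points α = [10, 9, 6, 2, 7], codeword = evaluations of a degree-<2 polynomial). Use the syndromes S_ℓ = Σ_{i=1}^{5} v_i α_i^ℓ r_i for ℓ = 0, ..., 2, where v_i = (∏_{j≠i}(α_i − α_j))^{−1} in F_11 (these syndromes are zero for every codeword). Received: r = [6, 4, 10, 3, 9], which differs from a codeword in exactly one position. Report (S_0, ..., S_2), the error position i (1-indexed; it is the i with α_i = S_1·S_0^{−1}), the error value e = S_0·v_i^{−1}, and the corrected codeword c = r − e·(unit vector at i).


S = (4, 3, 5), error at position 2, error magnitude e = 8, c = [6, 7, 10, 3, 9].

Step 1: column multipliers v_i = (∏_{j≠i}(α_i − α_j))^{−1} mod 11.
  i = 1 (α = 10): (10−9)(10−6)(10−2)(10−7) = 1·4·8·3 = 96 ≡ 8, so v_1 = 8^{−1} = 7 (mod 11).
  i = 2 (α = 9): (9−10)(9−6)(9−2)(9−7) = (−1)·3·7·2 = −42 ≡ 2, so v_2 = 2^{−1} = 6 (mod 11).
  i = 3 (α = 6): (6−10)(6−9)(6−2)(6−7) = (−4)·(−3)·4·(−1) = −48 ≡ 7, so v_3 = 7^{−1} = 8 (mod 11).
  i = 4 (α = 2): (2−10)(2−9)(2−6)(2−7) = (−8)·(−7)·(−4)·(−5) = 1120 ≡ 9, so v_4 = 9^{−1} = 5 (mod 11).
  i = 5 (α = 7): (7−10)(7−9)(7−6)(7−2) = (−3)·(−2)·1·5 = 30 ≡ 8, so v_5 = 8^{−1} = 7 (mod 11).
  v = [7, 6, 8, 5, 7].
Step 2: syndromes of r = [6, 4, 10, 3, 9] (all sums mod 11).
  S_0 = Σ v_i r_i = 7·6 + 6·4 + 8·10 + 5·3 + 7·9 = 224 ≡ 4.
  S_1 = Σ v_i α_i r_i = 7·10·6 + 6·9·4 + 8·6·10 + 5·2·3 + 7·7·9 = 1587 ≡ 3.
  α_i^2 mod 11 = [1, 4, 3, 4, 5].
  S_2 = Σ v_i α_i^2 r_i = 7·1·6 + 6·4·4 + 8·3·10 + 5·4·3 + 7·5·9 = 753 ≡ 5.
  S = (4, 3, 5) ≠ 0, so r is not a codeword (an error is present).
Step 3: locate the error. For a single error e at position i, S_ℓ = v_i·e·α_i^ℓ, so α_err = S_1/S_0.
  S_0^{−1} = 4^{−1} = 3 (mod 11), so α_err = 3·3 = 9 ≡ 9 = α_2. Error position i = 2.
  Consistency check: S_2/S_1 = 5·4 = 20 ≡ 9 = α_err ✓ (single-error assumption holds).
Step 4: error magnitude e = S_0/v_2 = S_0·∏_{j≠2}(α_2 − α_j) = 4·2 = 8 ≡ 8 (mod 11).
Step 5: correct position 2: c_2 = r_2 − e = 4 − 8 ≡ 7 (mod 11). Hence c = [6, 7, 10, 3, 9].
  Check: interpolating c through the α_i gives m(x) = 5 + 10·x (degree < 2) with m(α_i) = c_i for every i, so c is indeed a codeword.
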